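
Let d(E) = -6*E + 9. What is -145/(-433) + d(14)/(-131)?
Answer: 51470/56723 ≈ 0.90739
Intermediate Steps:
d(E) = 9 - 6*E
-145/(-433) + d(14)/(-131) = -145/(-433) + (9 - 6*14)/(-131) = -145*(-1/433) + (9 - 84)*(-1/131) = 145/433 - 75*(-1/131) = 145/433 + 75/131 = 51470/56723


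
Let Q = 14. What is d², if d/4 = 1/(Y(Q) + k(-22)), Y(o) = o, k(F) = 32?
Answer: 4/529 ≈ 0.0075614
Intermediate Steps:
d = 2/23 (d = 4/(14 + 32) = 4/46 = 4*(1/46) = 2/23 ≈ 0.086957)
d² = (2/23)² = 4/529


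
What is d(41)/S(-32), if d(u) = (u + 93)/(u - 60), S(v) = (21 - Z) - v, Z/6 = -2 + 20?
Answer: 134/1045 ≈ 0.12823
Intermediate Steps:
Z = 108 (Z = 6*(-2 + 20) = 6*18 = 108)
S(v) = -87 - v (S(v) = (21 - 1*108) - v = (21 - 108) - v = -87 - v)
d(u) = (93 + u)/(-60 + u)
d(41)/S(-32) = ((93 + 41)/(-60 + 41))/(-87 - 1*(-32)) = (134/(-19))/(-87 + 32) = -1/19*134/(-55) = -134/19*(-1/55) = 134/1045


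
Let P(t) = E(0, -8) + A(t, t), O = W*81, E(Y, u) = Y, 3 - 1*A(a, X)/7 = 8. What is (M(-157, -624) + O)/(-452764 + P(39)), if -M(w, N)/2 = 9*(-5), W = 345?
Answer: -3115/50311 ≈ -0.061915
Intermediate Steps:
A(a, X) = -35 (A(a, X) = 21 - 7*8 = 21 - 56 = -35)
O = 27945 (O = 345*81 = 27945)
P(t) = -35 (P(t) = 0 - 35 = -35)
M(w, N) = 90 (M(w, N) = -18*(-5) = -2*(-45) = 90)
(M(-157, -624) + O)/(-452764 + P(39)) = (90 + 27945)/(-452764 - 35) = 28035/(-452799) = 28035*(-1/452799) = -3115/50311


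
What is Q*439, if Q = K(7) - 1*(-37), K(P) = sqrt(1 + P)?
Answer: 16243 + 878*sqrt(2) ≈ 17485.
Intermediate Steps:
Q = 37 + 2*sqrt(2) (Q = sqrt(1 + 7) - 1*(-37) = sqrt(8) + 37 = 2*sqrt(2) + 37 = 37 + 2*sqrt(2) ≈ 39.828)
Q*439 = (37 + 2*sqrt(2))*439 = 16243 + 878*sqrt(2)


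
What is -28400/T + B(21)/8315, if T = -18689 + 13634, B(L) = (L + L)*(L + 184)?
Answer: 11186782/1681293 ≈ 6.6537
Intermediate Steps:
B(L) = 2*L*(184 + L) (B(L) = (2*L)*(184 + L) = 2*L*(184 + L))
T = -5055
-28400/T + B(21)/8315 = -28400/(-5055) + (2*21*(184 + 21))/8315 = -28400*(-1/5055) + (2*21*205)*(1/8315) = 5680/1011 + 8610*(1/8315) = 5680/1011 + 1722/1663 = 11186782/1681293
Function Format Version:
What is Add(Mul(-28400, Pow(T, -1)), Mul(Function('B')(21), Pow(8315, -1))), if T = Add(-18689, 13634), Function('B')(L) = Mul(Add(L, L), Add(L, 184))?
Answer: Rational(11186782, 1681293) ≈ 6.6537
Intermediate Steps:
Function('B')(L) = Mul(2, L, Add(184, L)) (Function('B')(L) = Mul(Mul(2, L), Add(184, L)) = Mul(2, L, Add(184, L)))
T = -5055
Add(Mul(-28400, Pow(T, -1)), Mul(Function('B')(21), Pow(8315, -1))) = Add(Mul(-28400, Pow(-5055, -1)), Mul(Mul(2, 21, Add(184, 21)), Pow(8315, -1))) = Add(Mul(-28400, Rational(-1, 5055)), Mul(Mul(2, 21, 205), Rational(1, 8315))) = Add(Rational(5680, 1011), Mul(8610, Rational(1, 8315))) = Add(Rational(5680, 1011), Rational(1722, 1663)) = Rational(11186782, 1681293)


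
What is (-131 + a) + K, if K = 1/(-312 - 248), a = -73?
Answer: -114241/560 ≈ -204.00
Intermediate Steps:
K = -1/560 (K = 1/(-560) = -1/560 ≈ -0.0017857)
(-131 + a) + K = (-131 - 73) - 1/560 = -204 - 1/560 = -114241/560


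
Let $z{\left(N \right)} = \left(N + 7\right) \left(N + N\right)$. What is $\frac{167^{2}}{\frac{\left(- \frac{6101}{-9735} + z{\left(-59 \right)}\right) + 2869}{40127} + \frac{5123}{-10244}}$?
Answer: $- \frac{111602817771322020}{1103140810091} \approx -1.0117 \cdot 10^{5}$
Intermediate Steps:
$z{\left(N \right)} = 2 N \left(7 + N\right)$ ($z{\left(N \right)} = \left(7 + N\right) 2 N = 2 N \left(7 + N\right)$)
$\frac{167^{2}}{\frac{\left(- \frac{6101}{-9735} + z{\left(-59 \right)}\right) + 2869}{40127} + \frac{5123}{-10244}} = \frac{167^{2}}{\frac{\left(- \frac{6101}{-9735} + 2 \left(-59\right) \left(7 - 59\right)\right) + 2869}{40127} + \frac{5123}{-10244}} = \frac{27889}{\left(\left(\left(-6101\right) \left(- \frac{1}{9735}\right) + 2 \left(-59\right) \left(-52\right)\right) + 2869\right) \frac{1}{40127} + 5123 \left(- \frac{1}{10244}\right)} = \frac{27889}{\left(\left(\frac{6101}{9735} + 6136\right) + 2869\right) \frac{1}{40127} - \frac{5123}{10244}} = \frac{27889}{\left(\frac{59740061}{9735} + 2869\right) \frac{1}{40127} - \frac{5123}{10244}} = \frac{27889}{\frac{87669776}{9735} \cdot \frac{1}{40127} - \frac{5123}{10244}} = \frac{27889}{\frac{87669776}{390636345} - \frac{5123}{10244}} = \frac{27889}{- \frac{1103140810091}{4001678718180}} = 27889 \left(- \frac{4001678718180}{1103140810091}\right) = - \frac{111602817771322020}{1103140810091}$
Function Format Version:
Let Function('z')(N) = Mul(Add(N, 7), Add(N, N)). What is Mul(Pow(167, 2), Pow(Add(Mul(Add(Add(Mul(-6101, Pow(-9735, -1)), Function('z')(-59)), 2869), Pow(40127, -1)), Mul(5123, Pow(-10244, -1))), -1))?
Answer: Rational(-111602817771322020, 1103140810091) ≈ -1.0117e+5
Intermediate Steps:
Function('z')(N) = Mul(2, N, Add(7, N)) (Function('z')(N) = Mul(Add(7, N), Mul(2, N)) = Mul(2, N, Add(7, N)))
Mul(Pow(167, 2), Pow(Add(Mul(Add(Add(Mul(-6101, Pow(-9735, -1)), Function('z')(-59)), 2869), Pow(40127, -1)), Mul(5123, Pow(-10244, -1))), -1)) = Mul(Pow(167, 2), Pow(Add(Mul(Add(Add(Mul(-6101, Pow(-9735, -1)), Mul(2, -59, Add(7, -59))), 2869), Pow(40127, -1)), Mul(5123, Pow(-10244, -1))), -1)) = Mul(27889, Pow(Add(Mul(Add(Add(Mul(-6101, Rational(-1, 9735)), Mul(2, -59, -52)), 2869), Rational(1, 40127)), Mul(5123, Rational(-1, 10244))), -1)) = Mul(27889, Pow(Add(Mul(Add(Add(Rational(6101, 9735), 6136), 2869), Rational(1, 40127)), Rational(-5123, 10244)), -1)) = Mul(27889, Pow(Add(Mul(Add(Rational(59740061, 9735), 2869), Rational(1, 40127)), Rational(-5123, 10244)), -1)) = Mul(27889, Pow(Add(Mul(Rational(87669776, 9735), Rational(1, 40127)), Rational(-5123, 10244)), -1)) = Mul(27889, Pow(Add(Rational(87669776, 390636345), Rational(-5123, 10244)), -1)) = Mul(27889, Pow(Rational(-1103140810091, 4001678718180), -1)) = Mul(27889, Rational(-4001678718180, 1103140810091)) = Rational(-111602817771322020, 1103140810091)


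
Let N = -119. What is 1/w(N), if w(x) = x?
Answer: -1/119 ≈ -0.0084034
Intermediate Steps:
1/w(N) = 1/(-119) = -1/119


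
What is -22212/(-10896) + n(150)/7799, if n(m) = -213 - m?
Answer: 1282395/643772 ≈ 1.9920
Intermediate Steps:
-22212/(-10896) + n(150)/7799 = -22212/(-10896) + (-213 - 1*150)/7799 = -22212*(-1/10896) + (-213 - 150)*(1/7799) = 1851/908 - 363*1/7799 = 1851/908 - 33/709 = 1282395/643772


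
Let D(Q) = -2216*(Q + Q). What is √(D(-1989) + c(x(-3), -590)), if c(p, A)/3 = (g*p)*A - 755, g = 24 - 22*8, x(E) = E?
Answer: √8005863 ≈ 2829.5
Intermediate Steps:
D(Q) = -4432*Q
g = -152 (g = 24 - 176 = -152)
c(p, A) = -2265 - 456*A*p (c(p, A) = 3*((-152*p)*A - 755) = 3*(-152*A*p - 755) = 3*(-755 - 152*A*p) = -2265 - 456*A*p)
√(D(-1989) + c(x(-3), -590)) = √(-4432*(-1989) + (-2265 - 456*(-590)*(-3))) = √(8815248 + (-2265 - 807120)) = √(8815248 - 809385) = √8005863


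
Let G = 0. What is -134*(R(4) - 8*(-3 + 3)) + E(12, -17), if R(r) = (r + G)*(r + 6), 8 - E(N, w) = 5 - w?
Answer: -5374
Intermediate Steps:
E(N, w) = 3 + w (E(N, w) = 8 - (5 - w) = 8 + (-5 + w) = 3 + w)
R(r) = r*(6 + r) (R(r) = (r + 0)*(r + 6) = r*(6 + r))
-134*(R(4) - 8*(-3 + 3)) + E(12, -17) = -134*(4*(6 + 4) - 8*(-3 + 3)) + (3 - 17) = -134*(4*10 - 8*0) - 14 = -134*(40 + 0) - 14 = -134*40 - 14 = -5360 - 14 = -5374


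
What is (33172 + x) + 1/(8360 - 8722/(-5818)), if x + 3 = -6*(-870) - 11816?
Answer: 646351052282/24323601 ≈ 26573.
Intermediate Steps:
x = -6599 (x = -3 + (-6*(-870) - 11816) = -3 + (5220 - 11816) = -3 - 6596 = -6599)
(33172 + x) + 1/(8360 - 8722/(-5818)) = (33172 - 6599) + 1/(8360 - 8722/(-5818)) = 26573 + 1/(8360 - 8722*(-1/5818)) = 26573 + 1/(8360 + 4361/2909) = 26573 + 1/(24323601/2909) = 26573 + 2909/24323601 = 646351052282/24323601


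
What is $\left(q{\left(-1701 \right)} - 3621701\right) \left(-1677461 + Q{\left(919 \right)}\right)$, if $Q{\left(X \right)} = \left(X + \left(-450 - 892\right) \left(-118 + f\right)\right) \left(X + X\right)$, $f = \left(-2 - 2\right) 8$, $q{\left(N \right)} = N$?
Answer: $-1340662584429522$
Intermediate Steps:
$f = -32$ ($f = \left(-4\right) 8 = -32$)
$Q{\left(X \right)} = 2 X \left(201300 + X\right)$ ($Q{\left(X \right)} = \left(X + \left(-450 - 892\right) \left(-118 - 32\right)\right) \left(X + X\right) = \left(X - -201300\right) 2 X = \left(X + 201300\right) 2 X = \left(201300 + X\right) 2 X = 2 X \left(201300 + X\right)$)
$\left(q{\left(-1701 \right)} - 3621701\right) \left(-1677461 + Q{\left(919 \right)}\right) = \left(-1701 - 3621701\right) \left(-1677461 + 2 \cdot 919 \left(201300 + 919\right)\right) = - 3623402 \left(-1677461 + 2 \cdot 919 \cdot 202219\right) = - 3623402 \left(-1677461 + 371678522\right) = \left(-3623402\right) 370001061 = -1340662584429522$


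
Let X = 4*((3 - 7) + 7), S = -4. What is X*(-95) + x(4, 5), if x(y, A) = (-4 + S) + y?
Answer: -1144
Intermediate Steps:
X = 12 (X = 4*(-4 + 7) = 4*3 = 12)
x(y, A) = -8 + y (x(y, A) = (-4 - 4) + y = -8 + y)
X*(-95) + x(4, 5) = 12*(-95) + (-8 + 4) = -1140 - 4 = -1144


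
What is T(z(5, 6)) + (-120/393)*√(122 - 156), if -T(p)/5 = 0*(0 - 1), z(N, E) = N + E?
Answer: -40*I*√34/131 ≈ -1.7804*I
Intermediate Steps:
z(N, E) = E + N
T(p) = 0 (T(p) = -0*(0 - 1) = -0*(-1) = -5*0 = 0)
T(z(5, 6)) + (-120/393)*√(122 - 156) = 0 + (-120/393)*√(122 - 156) = 0 + (-120*1/393)*√(-34) = 0 - 40*I*√34/131 = -40*I*√34/131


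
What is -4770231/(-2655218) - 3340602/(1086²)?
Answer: -45056044455/43493798449 ≈ -1.0359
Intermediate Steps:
-4770231/(-2655218) - 3340602/(1086²) = -4770231*(-1/2655218) - 3340602/1179396 = 4770231/2655218 - 3340602*1/1179396 = 4770231/2655218 - 185589/65522 = -45056044455/43493798449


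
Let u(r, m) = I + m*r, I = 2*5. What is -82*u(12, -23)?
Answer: 21812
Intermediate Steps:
I = 10
u(r, m) = 10 + m*r
-82*u(12, -23) = -82*(10 - 23*12) = -82*(10 - 276) = -82*(-266) = 21812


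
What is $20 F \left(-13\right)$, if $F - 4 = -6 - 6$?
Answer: $2080$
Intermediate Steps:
$F = -8$ ($F = 4 - 12 = -8$)
$20 F \left(-13\right) = 20 \left(-8\right) \left(-13\right) = \left(-160\right) \left(-13\right) = 2080$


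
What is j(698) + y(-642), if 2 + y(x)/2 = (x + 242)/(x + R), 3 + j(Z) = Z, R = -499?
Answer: 789231/1141 ≈ 691.70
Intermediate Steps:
j(Z) = -3 + Z
y(x) = -4 + 2*(242 + x)/(-499 + x) (y(x) = -4 + 2*((x + 242)/(x - 499)) = -4 + 2*((242 + x)/(-499 + x)) = -4 + 2*(242 + x)/(-499 + x))
j(698) + y(-642) = (-3 + 698) + 2*(1240 - 1*(-642))/(-499 - 642) = 695 + 2*(1240 + 642)/(-1141) = 695 + 2*(-1/1141)*1882 = 695 - 3764/1141 = 789231/1141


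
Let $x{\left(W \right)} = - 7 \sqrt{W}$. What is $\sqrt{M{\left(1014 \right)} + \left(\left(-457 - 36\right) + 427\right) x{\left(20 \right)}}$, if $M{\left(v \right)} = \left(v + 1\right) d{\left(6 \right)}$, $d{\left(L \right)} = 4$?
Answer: $2 \sqrt{1015 + 231 \sqrt{5}} \approx 78.27$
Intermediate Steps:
$M{\left(v \right)} = 4 + 4 v$ ($M{\left(v \right)} = \left(v + 1\right) 4 = \left(1 + v\right) 4 = 4 + 4 v$)
$\sqrt{M{\left(1014 \right)} + \left(\left(-457 - 36\right) + 427\right) x{\left(20 \right)}} = \sqrt{\left(4 + 4 \cdot 1014\right) + \left(\left(-457 - 36\right) + 427\right) \left(- 7 \sqrt{20}\right)} = \sqrt{\left(4 + 4056\right) + \left(\left(-457 - 36\right) + 427\right) \left(- 7 \cdot 2 \sqrt{5}\right)} = \sqrt{4060 + \left(-493 + 427\right) \left(- 14 \sqrt{5}\right)} = \sqrt{4060 - 66 \left(- 14 \sqrt{5}\right)} = \sqrt{4060 + 924 \sqrt{5}}$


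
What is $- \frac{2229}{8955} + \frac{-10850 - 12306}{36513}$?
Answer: $- \frac{32083273}{36330435} \approx -0.8831$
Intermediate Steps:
$- \frac{2229}{8955} + \frac{-10850 - 12306}{36513} = \left(-2229\right) \frac{1}{8955} - \frac{23156}{36513} = - \frac{743}{2985} - \frac{23156}{36513} = - \frac{32083273}{36330435}$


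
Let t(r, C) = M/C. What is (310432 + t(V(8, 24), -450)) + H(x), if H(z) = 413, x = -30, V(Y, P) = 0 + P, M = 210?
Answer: 4662668/15 ≈ 3.1084e+5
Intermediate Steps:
V(Y, P) = P
t(r, C) = 210/C
(310432 + t(V(8, 24), -450)) + H(x) = (310432 + 210/(-450)) + 413 = (310432 + 210*(-1/450)) + 413 = (310432 - 7/15) + 413 = 4656473/15 + 413 = 4662668/15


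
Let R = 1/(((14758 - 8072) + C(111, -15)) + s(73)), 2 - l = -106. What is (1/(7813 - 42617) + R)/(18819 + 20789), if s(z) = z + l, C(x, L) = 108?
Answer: 27829/9615154903200 ≈ 2.8943e-9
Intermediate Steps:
l = 108 (l = 2 - 1*(-106) = 2 + 106 = 108)
s(z) = 108 + z (s(z) = z + 108 = 108 + z)
R = 1/6975 (R = 1/(((14758 - 8072) + 108) + (108 + 73)) = 1/((6686 + 108) + 181) = 1/(6794 + 181) = 1/6975 ≈ 0.00014337)
(1/(7813 - 42617) + R)/(18819 + 20789) = (1/(7813 - 42617) + 1/6975)/(18819 + 20789) = (1/(-34804) + 1/6975)/39608 = (-1/34804 + 1/6975)*(1/39608) = (27829/242757900)*(1/39608) = 27829/9615154903200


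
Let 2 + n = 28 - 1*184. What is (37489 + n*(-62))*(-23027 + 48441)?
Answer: 1201700990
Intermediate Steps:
n = -158 (n = -2 + (28 - 1*184) = -2 + (28 - 184) = -2 - 156 = -158)
(37489 + n*(-62))*(-23027 + 48441) = (37489 - 158*(-62))*(-23027 + 48441) = (37489 + 9796)*25414 = 47285*25414 = 1201700990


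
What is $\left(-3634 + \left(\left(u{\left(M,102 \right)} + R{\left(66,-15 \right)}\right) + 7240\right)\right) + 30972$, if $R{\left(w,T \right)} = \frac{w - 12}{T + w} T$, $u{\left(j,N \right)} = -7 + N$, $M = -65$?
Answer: $\frac{589171}{17} \approx 34657.0$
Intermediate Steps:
$R{\left(w,T \right)} = \frac{T \left(-12 + w\right)}{T + w}$ ($R{\left(w,T \right)} = \frac{-12 + w}{T + w} T = \frac{T \left(-12 + w\right)}{T + w}$)
$\left(-3634 + \left(\left(u{\left(M,102 \right)} + R{\left(66,-15 \right)}\right) + 7240\right)\right) + 30972 = \left(-3634 + \left(\left(\left(-7 + 102\right) - \frac{15 \left(-12 + 66\right)}{-15 + 66}\right) + 7240\right)\right) + 30972 = \left(-3634 + \left(\left(95 - 15 \cdot \frac{1}{51} \cdot 54\right) + 7240\right)\right) + 30972 = \left(-3634 + \left(\left(95 - \frac{5}{17} \cdot 54\right) + 7240\right)\right) + 30972 = \left(-3634 + \left(\left(95 - \frac{270}{17}\right) + 7240\right)\right) + 30972 = \left(-3634 + \left(\frac{1345}{17} + 7240\right)\right) + 30972 = \left(-3634 + \frac{124425}{17}\right) + 30972 = \frac{62647}{17} + 30972 = \frac{589171}{17}$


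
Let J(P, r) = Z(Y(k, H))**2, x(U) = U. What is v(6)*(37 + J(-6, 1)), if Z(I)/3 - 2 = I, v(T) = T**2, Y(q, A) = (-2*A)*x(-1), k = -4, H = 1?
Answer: 6516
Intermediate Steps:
Y(q, A) = 2*A (Y(q, A) = -2*A*(-1) = 2*A)
Z(I) = 6 + 3*I
J(P, r) = 144 (J(P, r) = (6 + 3*(2*1))**2 = (6 + 3*2)**2 = (6 + 6)**2 = 12**2 = 144)
v(6)*(37 + J(-6, 1)) = 6**2*(37 + 144) = 36*181 = 6516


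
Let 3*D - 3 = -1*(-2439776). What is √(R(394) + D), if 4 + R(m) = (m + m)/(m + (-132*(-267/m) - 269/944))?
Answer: √729551751295584571061/29951189 ≈ 901.81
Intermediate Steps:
R(m) = -4 + 2*m/(-269/944 + m + 35244/m) (R(m) = -4 + (m + m)/(m + (-132*(-267/m) - 269/944)) = -4 + (2*m)/(m + (-132*(-267/m) - 269*1/944)) = -4 + (2*m)/(m + (-132*(-267/m) - 269/944)) = -4 + (2*m)/(m + (-(-35244)/m - 269/944)) = -4 + (2*m)/(m + (35244/m - 269/944)) = -4 + (2*m)/(m + (-269/944 + 35244/m)) = -4 + (2*m)/(-269/944 + m + 35244/m) = -4 + 2*m/(-269/944 + m + 35244/m))
D = 2439779/3 (D = 1 + (-1*(-2439776))/3 = 1 + (⅓)*2439776 = 1 + 2439776/3 = 2439779/3 ≈ 8.1326e+5)
√(R(394) + D) = √(4*(-33270336 - 472*394² + 269*394)/(33270336 - 269*394 + 944*394²) + 2439779/3) = √(4*(-33270336 - 472*155236 + 105986)/(33270336 - 105986 + 944*155236) + 2439779/3) = √(4*(-33270336 - 73271392 + 105986)/(33270336 - 105986 + 146542784) + 2439779/3) = √(4*(-106435742)/179707134 + 2439779/3) = √(4*(1/179707134)*(-106435742) + 2439779/3) = √(-212871484/89853567 + 2439779/3) = √(24358023025249/29951189) = √729551751295584571061/29951189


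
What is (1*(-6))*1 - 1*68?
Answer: -74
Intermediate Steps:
(1*(-6))*1 - 1*68 = -6*1 - 68 = -6 - 68 = -74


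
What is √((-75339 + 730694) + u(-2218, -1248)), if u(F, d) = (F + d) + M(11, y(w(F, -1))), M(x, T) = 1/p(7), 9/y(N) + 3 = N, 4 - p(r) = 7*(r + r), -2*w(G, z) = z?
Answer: √5760091110/94 ≈ 807.40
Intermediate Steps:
w(G, z) = -z/2
p(r) = 4 - 14*r (p(r) = 4 - 7*(r + r) = 4 - 7*2*r = 4 - 14*r)
y(N) = 9/(-3 + N)
M(x, T) = -1/94 (M(x, T) = 1/(4 - 14*7) = 1/(4 - 98) = 1/(-94) = -1/94)
u(F, d) = -1/94 + F + d (u(F, d) = (F + d) - 1/94 = -1/94 + F + d)
√((-75339 + 730694) + u(-2218, -1248)) = √((-75339 + 730694) + (-1/94 - 2218 - 1248)) = √(655355 - 325805/94) = √(61277565/94) = √5760091110/94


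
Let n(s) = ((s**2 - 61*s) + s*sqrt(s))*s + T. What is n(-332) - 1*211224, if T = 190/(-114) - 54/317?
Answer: -41396324203/951 + 220448*I*sqrt(83) ≈ -4.3529e+7 + 2.0084e+6*I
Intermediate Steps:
T = -1747/951 (T = 190*(-1/114) - 54*1/317 = -5/3 - 54/317 = -1747/951 ≈ -1.8370)
n(s) = -1747/951 + s*(s**2 + s**(3/2) - 61*s) (n(s) = ((s**2 - 61*s) + s*sqrt(s))*s - 1747/951 = ((s**2 - 61*s) + s**(3/2))*s - 1747/951 = (s**2 + s**(3/2) - 61*s)*s - 1747/951 = s*(s**2 + s**(3/2) - 61*s) - 1747/951 = -1747/951 + s*(s**2 + s**(3/2) - 61*s))
n(-332) - 1*211224 = (-1747/951 + (-332)**3 + (-332)**(5/2) - 61*(-332)**2) - 1*211224 = (-1747/951 - 36594368 + 220448*I*sqrt(83) - 61*110224) - 211224 = (-1747/951 - 36594368 + 220448*I*sqrt(83) - 6723664) - 211224 = (-41195450179/951 + 220448*I*sqrt(83)) - 211224 = -41396324203/951 + 220448*I*sqrt(83)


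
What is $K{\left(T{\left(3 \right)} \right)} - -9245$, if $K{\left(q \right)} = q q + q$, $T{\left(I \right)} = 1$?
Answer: $9247$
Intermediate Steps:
$K{\left(q \right)} = q + q^{2}$ ($K{\left(q \right)} = q^{2} + q = q + q^{2}$)
$K{\left(T{\left(3 \right)} \right)} - -9245 = 1 \left(1 + 1\right) - -9245 = 1 \cdot 2 + 9245 = 2 + 9245 = 9247$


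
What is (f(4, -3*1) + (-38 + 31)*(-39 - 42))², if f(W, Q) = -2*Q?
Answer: 328329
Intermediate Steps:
(f(4, -3*1) + (-38 + 31)*(-39 - 42))² = (-(-6) + (-38 + 31)*(-39 - 42))² = (-2*(-3) - 7*(-81))² = (6 + 567)² = 573² = 328329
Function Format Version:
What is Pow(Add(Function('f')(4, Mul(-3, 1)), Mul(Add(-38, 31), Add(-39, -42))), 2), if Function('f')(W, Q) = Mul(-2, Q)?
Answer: 328329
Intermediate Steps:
Pow(Add(Function('f')(4, Mul(-3, 1)), Mul(Add(-38, 31), Add(-39, -42))), 2) = Pow(Add(Mul(-2, Mul(-3, 1)), Mul(Add(-38, 31), Add(-39, -42))), 2) = Pow(Add(Mul(-2, -3), Mul(-7, -81)), 2) = Pow(Add(6, 567), 2) = Pow(573, 2) = 328329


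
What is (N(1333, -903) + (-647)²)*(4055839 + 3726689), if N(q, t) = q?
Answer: 3268210373376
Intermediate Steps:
(N(1333, -903) + (-647)²)*(4055839 + 3726689) = (1333 + (-647)²)*(4055839 + 3726689) = (1333 + 418609)*7782528 = 419942*7782528 = 3268210373376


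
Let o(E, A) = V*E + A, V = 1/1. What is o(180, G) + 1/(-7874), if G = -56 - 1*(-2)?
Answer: 992123/7874 ≈ 126.00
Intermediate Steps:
V = 1 (V = 1*1 = 1)
G = -54 (G = -56 + 2 = -54)
o(E, A) = A + E (o(E, A) = 1*E + A = E + A = A + E)
o(180, G) + 1/(-7874) = (-54 + 180) + 1/(-7874) = 126 - 1/7874 = 992123/7874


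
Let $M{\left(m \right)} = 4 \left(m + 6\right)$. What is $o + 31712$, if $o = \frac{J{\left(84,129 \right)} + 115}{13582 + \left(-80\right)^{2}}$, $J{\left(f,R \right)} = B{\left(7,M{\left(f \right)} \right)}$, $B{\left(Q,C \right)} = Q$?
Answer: $\frac{316834653}{9991} \approx 31712.0$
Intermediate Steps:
$M{\left(m \right)} = 24 + 4 m$ ($M{\left(m \right)} = 4 \left(6 + m\right) = 24 + 4 m$)
$J{\left(f,R \right)} = 7$
$o = \frac{61}{9991}$ ($o = \frac{7 + 115}{13582 + \left(-80\right)^{2}} = \frac{122}{13582 + 6400} = \frac{122}{19982} = 122 \cdot \frac{1}{19982} = \frac{61}{9991} \approx 0.0061055$)
$o + 31712 = \frac{61}{9991} + 31712 = \frac{316834653}{9991}$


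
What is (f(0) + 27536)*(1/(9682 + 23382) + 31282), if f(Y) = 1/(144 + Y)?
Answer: 4101222761274065/4761216 ≈ 8.6138e+8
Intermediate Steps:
(f(0) + 27536)*(1/(9682 + 23382) + 31282) = (1/(144 + 0) + 27536)*(1/(9682 + 23382) + 31282) = (1/144 + 27536)*(1/33064 + 31282) = (3965185/144)*(1034308049/33064) = 4101222761274065/4761216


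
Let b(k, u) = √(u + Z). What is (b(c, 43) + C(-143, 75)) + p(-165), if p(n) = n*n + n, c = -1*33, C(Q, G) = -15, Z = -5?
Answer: 27045 + √38 ≈ 27051.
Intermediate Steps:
c = -33
p(n) = n + n² (p(n) = n² + n = n + n²)
b(k, u) = √(-5 + u) (b(k, u) = √(u - 5) = √(-5 + u))
(b(c, 43) + C(-143, 75)) + p(-165) = (√(-5 + 43) - 15) - 165*(1 - 165) = (√38 - 15) - 165*(-164) = (-15 + √38) + 27060 = 27045 + √38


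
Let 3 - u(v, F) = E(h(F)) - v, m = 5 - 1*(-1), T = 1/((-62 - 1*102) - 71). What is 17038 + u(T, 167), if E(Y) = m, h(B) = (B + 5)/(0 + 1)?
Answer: 4003224/235 ≈ 17035.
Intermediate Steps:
h(B) = 5 + B (h(B) = (5 + B)/1 = (5 + B)*1 = 5 + B)
T = -1/235 (T = 1/((-62 - 102) - 71) = 1/(-164 - 71) = 1/(-235) = -1/235 ≈ -0.0042553)
m = 6 (m = 5 + 1 = 6)
E(Y) = 6
u(v, F) = -3 + v (u(v, F) = 3 - (6 - v) = 3 + (-6 + v) = -3 + v)
17038 + u(T, 167) = 17038 + (-3 - 1/235) = 17038 - 706/235 = 4003224/235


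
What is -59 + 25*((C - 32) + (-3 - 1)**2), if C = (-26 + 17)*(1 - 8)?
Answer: 1116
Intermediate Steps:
C = 63 (C = -9*(-7) = 63)
-59 + 25*((C - 32) + (-3 - 1)**2) = -59 + 25*((63 - 32) + (-3 - 1)**2) = -59 + 25*(31 + (-4)**2) = -59 + 25*(31 + 16) = -59 + 25*47 = -59 + 1175 = 1116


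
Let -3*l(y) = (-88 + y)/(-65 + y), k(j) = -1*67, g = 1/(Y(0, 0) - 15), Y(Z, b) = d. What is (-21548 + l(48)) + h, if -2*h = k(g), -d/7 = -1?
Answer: -2194559/102 ≈ -21515.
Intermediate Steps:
d = 7 (d = -7*(-1) = 7)
Y(Z, b) = 7
g = -⅛ (g = 1/(7 - 15) = 1/(-8) = -⅛ ≈ -0.12500)
k(j) = -67
h = 67/2 (h = -½*(-67) = 67/2 ≈ 33.500)
l(y) = -(-88 + y)/(3*(-65 + y))
(-21548 + l(48)) + h = (-21548 + (88 - 1*48)/(3*(-65 + 48))) + 67/2 = (-21548 + (⅓)*(88 - 48)/(-17)) + 67/2 = (-21548 + (⅓)*(-1/17)*40) + 67/2 = (-21548 - 40/51) + 67/2 = -1098988/51 + 67/2 = -2194559/102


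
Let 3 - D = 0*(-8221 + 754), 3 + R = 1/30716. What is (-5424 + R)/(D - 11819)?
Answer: 166695731/362940256 ≈ 0.45929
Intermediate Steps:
R = -92147/30716 (R = -3 + 1/30716 = -92147/30716 ≈ -3.0000)
D = 3 (D = 3 - 0*(-8221 + 754) = 3 - 0*(-7467) = 3 - 1*0 = 3 + 0 = 3)
(-5424 + R)/(D - 11819) = (-5424 - 92147/30716)/(3 - 11819) = -166695731/30716/(-11816) = -166695731/30716*(-1/11816) = 166695731/362940256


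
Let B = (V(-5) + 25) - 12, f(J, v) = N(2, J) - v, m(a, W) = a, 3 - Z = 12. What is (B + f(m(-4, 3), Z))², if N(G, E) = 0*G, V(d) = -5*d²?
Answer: 10609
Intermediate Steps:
N(G, E) = 0
Z = -9 (Z = 3 - 1*12 = 3 - 12 = -9)
f(J, v) = -v (f(J, v) = 0 - v = -v)
B = -112 (B = (-5*(-5)² + 25) - 12 = (-5*25 + 25) - 12 = (-125 + 25) - 12 = -100 - 12 = -112)
(B + f(m(-4, 3), Z))² = (-112 - 1*(-9))² = (-112 + 9)² = (-103)² = 10609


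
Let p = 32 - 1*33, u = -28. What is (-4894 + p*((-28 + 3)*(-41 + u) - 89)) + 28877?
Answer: 22347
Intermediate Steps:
p = -1 (p = 32 - 33 = -1)
(-4894 + p*((-28 + 3)*(-41 + u) - 89)) + 28877 = (-4894 - ((-28 + 3)*(-41 - 28) - 89)) + 28877 = (-4894 - (-25*(-69) - 89)) + 28877 = (-4894 - (1725 - 89)) + 28877 = (-4894 - 1*1636) + 28877 = (-4894 - 1636) + 28877 = -6530 + 28877 = 22347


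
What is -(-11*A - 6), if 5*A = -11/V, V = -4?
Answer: 241/20 ≈ 12.050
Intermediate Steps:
A = 11/20 (A = (-11/(-4))/5 = (-11*(-1/4))/5 = (1/5)*(11/4) = 11/20 ≈ 0.55000)
-(-11*A - 6) = -(-11*11/20 - 6) = -(-121/20 - 6) = -1*(-241/20) = 241/20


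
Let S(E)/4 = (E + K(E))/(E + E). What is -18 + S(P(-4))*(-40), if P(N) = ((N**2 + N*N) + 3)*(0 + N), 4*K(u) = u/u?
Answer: -685/7 ≈ -97.857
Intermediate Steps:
K(u) = 1/4 (K(u) = (u/u)/4 = (1/4)*1 = 1/4)
P(N) = N*(3 + 2*N**2) (P(N) = ((N**2 + N**2) + 3)*N = (2*N**2 + 3)*N = (3 + 2*N**2)*N = N*(3 + 2*N**2))
S(E) = 2*(1/4 + E)/E (S(E) = 4*((E + 1/4)/(E + E)) = 4*((1/4 + E)/((2*E))) = 4*((1/4 + E)*(1/(2*E))) = 4*((1/4 + E)/(2*E)) = 2*(1/4 + E)/E)
-18 + S(P(-4))*(-40) = -18 + (2 + 1/(2*((-4*(3 + 2*(-4)**2)))))*(-40) = -18 + (2 + 1/(2*((-4*(3 + 2*16)))))*(-40) = -18 + (2 + 1/(2*((-4*(3 + 32)))))*(-40) = -18 + (2 + 1/(2*((-4*35))))*(-40) = -18 + (2 + (1/2)/(-140))*(-40) = -18 + (2 + (1/2)*(-1/140))*(-40) = -18 + (2 - 1/280)*(-40) = -18 + (559/280)*(-40) = -18 - 559/7 = -685/7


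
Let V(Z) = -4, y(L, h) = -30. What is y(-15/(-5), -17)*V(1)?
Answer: 120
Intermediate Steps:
y(-15/(-5), -17)*V(1) = -30*(-4) = 120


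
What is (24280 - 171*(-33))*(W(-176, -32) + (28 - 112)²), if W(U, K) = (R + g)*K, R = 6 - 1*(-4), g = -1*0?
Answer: 201561328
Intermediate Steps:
g = 0
R = 10 (R = 6 + 4 = 10)
W(U, K) = 10*K (W(U, K) = (10 + 0)*K = 10*K)
(24280 - 171*(-33))*(W(-176, -32) + (28 - 112)²) = (24280 - 171*(-33))*(10*(-32) + (28 - 112)²) = (24280 + 5643)*(-320 + (-84)²) = 29923*(-320 + 7056) = 29923*6736 = 201561328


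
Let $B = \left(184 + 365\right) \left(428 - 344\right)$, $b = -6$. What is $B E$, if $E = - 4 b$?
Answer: $1106784$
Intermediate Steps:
$E = 24$ ($E = \left(-4\right) \left(-6\right) = 24$)
$B = 46116$ ($B = 549 \cdot 84 = 46116$)
$B E = 46116 \cdot 24 = 1106784$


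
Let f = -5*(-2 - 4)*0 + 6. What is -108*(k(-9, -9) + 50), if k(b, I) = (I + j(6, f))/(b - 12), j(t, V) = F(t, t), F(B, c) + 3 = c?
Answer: -38016/7 ≈ -5430.9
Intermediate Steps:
F(B, c) = -3 + c
f = 6 (f = -5*(-6)*0 + 6 = 30*0 + 6 = 0 + 6 = 6)
j(t, V) = -3 + t
k(b, I) = (3 + I)/(-12 + b) (k(b, I) = (I + (-3 + 6))/(b - 12) = (I + 3)/(-12 + b) = (3 + I)/(-12 + b))
-108*(k(-9, -9) + 50) = -108*((3 - 9)/(-12 - 9) + 50) = -108*(-6/(-21) + 50) = -108*(-1/21*(-6) + 50) = -108*(2/7 + 50) = -108*352/7 = -38016/7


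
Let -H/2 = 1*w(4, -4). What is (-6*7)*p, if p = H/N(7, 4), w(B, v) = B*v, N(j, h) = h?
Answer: -336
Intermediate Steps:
H = 32 (H = -2*4*(-4) = -2*(-16) = 32)
p = 8 (p = 32/4 = 32*(1/4) = 8)
(-6*7)*p = -6*7*8 = -42*8 = -336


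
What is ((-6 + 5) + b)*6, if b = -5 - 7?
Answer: -78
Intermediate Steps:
b = -12
((-6 + 5) + b)*6 = ((-6 + 5) - 12)*6 = (-1 - 12)*6 = -13*6 = -78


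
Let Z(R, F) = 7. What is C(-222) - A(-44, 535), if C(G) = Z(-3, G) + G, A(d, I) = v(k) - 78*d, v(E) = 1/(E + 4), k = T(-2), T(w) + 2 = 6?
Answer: -29177/8 ≈ -3647.1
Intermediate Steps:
T(w) = 4 (T(w) = -2 + 6 = 4)
k = 4
v(E) = 1/(4 + E)
A(d, I) = ⅛ - 78*d (A(d, I) = 1/(4 + 4) - 78*d = 1/8 - 78*d = ⅛ - 78*d)
C(G) = 7 + G
C(-222) - A(-44, 535) = (7 - 222) - (⅛ - 78*(-44)) = -215 - (⅛ + 3432) = -215 - 1*27457/8 = -215 - 27457/8 = -29177/8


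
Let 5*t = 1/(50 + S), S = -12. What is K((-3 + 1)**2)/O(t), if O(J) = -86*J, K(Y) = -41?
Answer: 3895/43 ≈ 90.581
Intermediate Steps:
t = 1/190 (t = 1/(5*(50 - 12)) = (1/5)/38 = (1/5)*(1/38) = 1/190 ≈ 0.0052632)
K((-3 + 1)**2)/O(t) = -41/((-86*1/190)) = -41/(-43/95) = -41*(-95/43) = 3895/43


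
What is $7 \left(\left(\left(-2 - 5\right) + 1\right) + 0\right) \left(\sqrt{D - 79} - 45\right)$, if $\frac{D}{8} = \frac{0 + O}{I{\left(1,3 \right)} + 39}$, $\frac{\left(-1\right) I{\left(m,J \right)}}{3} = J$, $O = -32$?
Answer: $1890 - \frac{14 i \sqrt{19695}}{5} \approx 1890.0 - 392.95 i$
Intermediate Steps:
$I{\left(m,J \right)} = - 3 J$
$D = - \frac{128}{15}$ ($D = 8 \frac{0 - 32}{\left(-3\right) 3 + 39} = 8 \left(- \frac{32}{-9 + 39}\right) = 8 \left(- \frac{32}{30}\right) = 8 \left(\left(-32\right) \frac{1}{30}\right) = 8 \left(- \frac{16}{15}\right) = - \frac{128}{15} \approx -8.5333$)
$7 \left(\left(\left(-2 - 5\right) + 1\right) + 0\right) \left(\sqrt{D - 79} - 45\right) = 7 \left(\left(\left(-2 - 5\right) + 1\right) + 0\right) \left(\sqrt{- \frac{128}{15} - 79} - 45\right) = 7 \left(\left(-7 + 1\right) + 0\right) \left(\sqrt{- \frac{1313}{15}} - 45\right) = 7 \left(-6 + 0\right) \left(\frac{i \sqrt{19695}}{15} - 45\right) = 7 \left(-6\right) \left(-45 + \frac{i \sqrt{19695}}{15}\right) = - 42 \left(-45 + \frac{i \sqrt{19695}}{15}\right) = 1890 - \frac{14 i \sqrt{19695}}{5}$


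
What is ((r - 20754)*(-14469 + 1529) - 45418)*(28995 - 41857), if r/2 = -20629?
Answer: -10320338405044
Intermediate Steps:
r = -41258 (r = 2*(-20629) = -41258)
((r - 20754)*(-14469 + 1529) - 45418)*(28995 - 41857) = ((-41258 - 20754)*(-14469 + 1529) - 45418)*(28995 - 41857) = (-62012*(-12940) - 45418)*(-12862) = (802435280 - 45418)*(-12862) = 802389862*(-12862) = -10320338405044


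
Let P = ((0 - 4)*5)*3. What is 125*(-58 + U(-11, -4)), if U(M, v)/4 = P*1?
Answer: -37250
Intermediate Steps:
P = -60 (P = -4*5*3 = -20*3 = -60)
U(M, v) = -240 (U(M, v) = 4*(-60*1) = 4*(-60) = -240)
125*(-58 + U(-11, -4)) = 125*(-58 - 240) = 125*(-298) = -37250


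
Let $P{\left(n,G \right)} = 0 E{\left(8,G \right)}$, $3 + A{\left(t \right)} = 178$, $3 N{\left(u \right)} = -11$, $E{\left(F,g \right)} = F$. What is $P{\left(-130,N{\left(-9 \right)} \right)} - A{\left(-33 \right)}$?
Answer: $-175$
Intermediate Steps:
$N{\left(u \right)} = - \frac{11}{3}$ ($N{\left(u \right)} = \frac{1}{3} \left(-11\right) = - \frac{11}{3}$)
$A{\left(t \right)} = 175$ ($A{\left(t \right)} = -3 + 178 = 175$)
$P{\left(n,G \right)} = 0$ ($P{\left(n,G \right)} = 0 \cdot 8 = 0$)
$P{\left(-130,N{\left(-9 \right)} \right)} - A{\left(-33 \right)} = 0 - 175 = -175$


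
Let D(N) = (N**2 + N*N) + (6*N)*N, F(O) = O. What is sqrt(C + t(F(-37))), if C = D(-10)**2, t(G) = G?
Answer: 3*sqrt(71107) ≈ 799.98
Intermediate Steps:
D(N) = 8*N**2 (D(N) = (N**2 + N**2) + 6*N**2 = 2*N**2 + 6*N**2 = 8*N**2)
C = 640000 (C = (8*(-10)**2)**2 = (8*100)**2 = 800**2 = 640000)
sqrt(C + t(F(-37))) = sqrt(640000 - 37) = sqrt(639963) = 3*sqrt(71107)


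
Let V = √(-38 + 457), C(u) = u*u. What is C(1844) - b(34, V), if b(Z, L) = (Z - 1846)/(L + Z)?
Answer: 2506109240/737 - 1812*√419/737 ≈ 3.4004e+6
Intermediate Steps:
C(u) = u²
V = √419 ≈ 20.469
b(Z, L) = (-1846 + Z)/(L + Z)
C(1844) - b(34, V) = 1844² - (-1846 + 34)/(√419 + 34) = 3400336 - (-1812)/(34 + √419) = 3400336 + 1812/(34 + √419)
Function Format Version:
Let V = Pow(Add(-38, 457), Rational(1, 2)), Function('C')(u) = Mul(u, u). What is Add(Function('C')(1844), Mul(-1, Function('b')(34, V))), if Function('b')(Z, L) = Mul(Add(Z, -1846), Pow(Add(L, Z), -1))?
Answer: Add(Rational(2506109240, 737), Mul(Rational(-1812, 737), Pow(419, Rational(1, 2)))) ≈ 3.4004e+6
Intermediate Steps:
Function('C')(u) = Pow(u, 2)
V = Pow(419, Rational(1, 2)) ≈ 20.469
Function('b')(Z, L) = Mul(Pow(Add(L, Z), -1), Add(-1846, Z)) (Function('b')(Z, L) = Mul(Add(-1846, Z), Pow(Add(L, Z), -1)) = Mul(Pow(Add(L, Z), -1), Add(-1846, Z)))
Add(Function('C')(1844), Mul(-1, Function('b')(34, V))) = Add(Pow(1844, 2), Mul(-1, Mul(Pow(Add(Pow(419, Rational(1, 2)), 34), -1), Add(-1846, 34)))) = Add(3400336, Mul(-1, Mul(Pow(Add(34, Pow(419, Rational(1, 2))), -1), -1812))) = Add(3400336, Mul(-1, Mul(-1812, Pow(Add(34, Pow(419, Rational(1, 2))), -1)))) = Add(3400336, Mul(1812, Pow(Add(34, Pow(419, Rational(1, 2))), -1)))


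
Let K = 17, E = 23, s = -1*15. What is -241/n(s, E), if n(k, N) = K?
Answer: -241/17 ≈ -14.176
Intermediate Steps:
s = -15
n(k, N) = 17
-241/n(s, E) = -241/17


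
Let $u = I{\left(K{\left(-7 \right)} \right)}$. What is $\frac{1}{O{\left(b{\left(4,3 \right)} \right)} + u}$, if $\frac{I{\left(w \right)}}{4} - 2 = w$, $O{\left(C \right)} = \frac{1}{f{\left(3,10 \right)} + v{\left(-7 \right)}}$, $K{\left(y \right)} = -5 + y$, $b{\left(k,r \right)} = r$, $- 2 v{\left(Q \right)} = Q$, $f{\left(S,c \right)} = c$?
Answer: $- \frac{27}{1078} \approx -0.025046$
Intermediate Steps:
$v{\left(Q \right)} = - \frac{Q}{2}$
$O{\left(C \right)} = \frac{2}{27}$ ($O{\left(C \right)} = \frac{1}{10 - - \frac{7}{2}} = \frac{1}{10 + \frac{7}{2}} = \frac{1}{\frac{27}{2}} = \frac{2}{27}$)
$I{\left(w \right)} = 8 + 4 w$
$u = -40$ ($u = 8 + 4 \left(-5 - 7\right) = 8 + 4 \left(-12\right) = 8 - 48 = -40$)
$\frac{1}{O{\left(b{\left(4,3 \right)} \right)} + u} = \frac{1}{\frac{2}{27} - 40} = \frac{1}{- \frac{1078}{27}} = - \frac{27}{1078}$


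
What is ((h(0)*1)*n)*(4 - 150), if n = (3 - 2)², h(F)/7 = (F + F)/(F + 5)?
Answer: 0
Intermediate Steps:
h(F) = 14*F/(5 + F) (h(F) = 7*((F + F)/(F + 5)) = 7*((2*F)/(5 + F)) = 7*(2*F/(5 + F)) = 14*F/(5 + F))
n = 1 (n = 1² = 1)
((h(0)*1)*n)*(4 - 150) = (((14*0/(5 + 0))*1)*1)*(4 - 150) = (((14*0/5)*1)*1)*(-146) = (((14*0*(⅕))*1)*1)*(-146) = ((0*1)*1)*(-146) = (0*1)*(-146) = 0*(-146) = 0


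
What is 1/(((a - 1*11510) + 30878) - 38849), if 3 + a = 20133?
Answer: 1/649 ≈ 0.0015408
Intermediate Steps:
a = 20130 (a = -3 + 20133 = 20130)
1/(((a - 1*11510) + 30878) - 38849) = 1/(((20130 - 1*11510) + 30878) - 38849) = 1/(((20130 - 11510) + 30878) - 38849) = 1/((8620 + 30878) - 38849) = 1/(39498 - 38849) = 1/649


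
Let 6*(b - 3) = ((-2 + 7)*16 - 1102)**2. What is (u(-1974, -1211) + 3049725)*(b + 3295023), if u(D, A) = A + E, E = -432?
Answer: 31722364760240/3 ≈ 1.0574e+13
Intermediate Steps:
u(D, A) = -432 + A (u(D, A) = A - 432 = -432 + A)
b = 522251/3 (b = 3 + ((-2 + 7)*16 - 1102)**2/6 = 3 + (5*16 - 1102)**2/6 = 3 + (80 - 1102)**2/6 = 3 + (1/6)*(-1022)**2 = 3 + (1/6)*1044484 = 3 + 522242/3 = 522251/3 ≈ 1.7408e+5)
(u(-1974, -1211) + 3049725)*(b + 3295023) = ((-432 - 1211) + 3049725)*(522251/3 + 3295023) = (-1643 + 3049725)*(10407320/3) = 3048082*(10407320/3) = 31722364760240/3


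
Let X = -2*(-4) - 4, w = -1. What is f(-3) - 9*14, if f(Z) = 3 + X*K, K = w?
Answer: -127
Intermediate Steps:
K = -1
X = 4 (X = 8 - 4 = 4)
f(Z) = -1 (f(Z) = 3 + 4*(-1) = 3 - 4 = -1)
f(-3) - 9*14 = -1 - 9*14 = -1 - 126 = -127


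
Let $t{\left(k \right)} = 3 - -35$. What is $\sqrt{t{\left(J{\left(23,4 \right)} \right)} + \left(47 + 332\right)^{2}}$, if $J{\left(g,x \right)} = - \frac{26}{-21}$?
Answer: $\sqrt{143679} \approx 379.05$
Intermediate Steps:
$J{\left(g,x \right)} = \frac{26}{21}$ ($J{\left(g,x \right)} = \left(-26\right) \left(- \frac{1}{21}\right) = \frac{26}{21}$)
$t{\left(k \right)} = 38$ ($t{\left(k \right)} = 3 + 35 = 38$)
$\sqrt{t{\left(J{\left(23,4 \right)} \right)} + \left(47 + 332\right)^{2}} = \sqrt{38 + \left(47 + 332\right)^{2}} = \sqrt{38 + 379^{2}} = \sqrt{38 + 143641} = \sqrt{143679}$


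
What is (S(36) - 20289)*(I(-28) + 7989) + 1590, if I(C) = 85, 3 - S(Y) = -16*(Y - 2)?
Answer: -159395318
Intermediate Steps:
S(Y) = -29 + 16*Y (S(Y) = 3 - (-16)*(Y - 2) = 3 - (-16)*(-2 + Y) = 3 - (32 - 16*Y) = 3 + (-32 + 16*Y) = -29 + 16*Y)
(S(36) - 20289)*(I(-28) + 7989) + 1590 = ((-29 + 16*36) - 20289)*(85 + 7989) + 1590 = ((-29 + 576) - 20289)*8074 + 1590 = (547 - 20289)*8074 + 1590 = -19742*8074 + 1590 = -159396908 + 1590 = -159395318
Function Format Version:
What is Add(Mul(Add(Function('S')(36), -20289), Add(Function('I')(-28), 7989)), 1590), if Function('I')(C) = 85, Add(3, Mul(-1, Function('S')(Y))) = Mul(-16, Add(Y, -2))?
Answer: -159395318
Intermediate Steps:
Function('S')(Y) = Add(-29, Mul(16, Y)) (Function('S')(Y) = Add(3, Mul(-1, Mul(-16, Add(Y, -2)))) = Add(3, Mul(-1, Mul(-16, Add(-2, Y)))) = Add(3, Mul(-1, Add(32, Mul(-16, Y)))) = Add(3, Add(-32, Mul(16, Y))) = Add(-29, Mul(16, Y)))
Add(Mul(Add(Function('S')(36), -20289), Add(Function('I')(-28), 7989)), 1590) = Add(Mul(Add(Add(-29, Mul(16, 36)), -20289), Add(85, 7989)), 1590) = Add(Mul(Add(Add(-29, 576), -20289), 8074), 1590) = Add(Mul(Add(547, -20289), 8074), 1590) = Add(Mul(-19742, 8074), 1590) = Add(-159396908, 1590) = -159395318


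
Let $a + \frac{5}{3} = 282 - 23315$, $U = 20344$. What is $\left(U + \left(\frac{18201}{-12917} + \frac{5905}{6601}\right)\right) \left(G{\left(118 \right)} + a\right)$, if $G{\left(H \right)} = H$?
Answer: $- \frac{119253039835325000}{255795351} \approx -4.662 \cdot 10^{8}$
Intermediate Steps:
$a = - \frac{69104}{3}$ ($a = - \frac{5}{3} + \left(282 - 23315\right) = - \frac{5}{3} - 23033 = - \frac{69104}{3} \approx -23035.0$)
$\left(U + \left(\frac{18201}{-12917} + \frac{5905}{6601}\right)\right) \left(G{\left(118 \right)} + a\right) = \left(20344 + \left(\frac{18201}{-12917} + \frac{5905}{6601}\right)\right) \left(118 - \frac{69104}{3}\right) = \left(20344 + \left(18201 \left(- \frac{1}{12917}\right) + 5905 \cdot \frac{1}{6601}\right)\right) \left(- \frac{68750}{3}\right) = \left(20344 + \left(- \frac{18201}{12917} + \frac{5905}{6601}\right)\right) \left(- \frac{68750}{3}\right) = \left(20344 - \frac{43869916}{85265117}\right) \left(- \frac{68750}{3}\right) = \frac{1734589670332}{85265117} \left(- \frac{68750}{3}\right) = - \frac{119253039835325000}{255795351}$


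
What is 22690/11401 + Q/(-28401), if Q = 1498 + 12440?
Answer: 161837184/107933267 ≈ 1.4994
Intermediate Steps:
Q = 13938
22690/11401 + Q/(-28401) = 22690/11401 + 13938/(-28401) = 22690*(1/11401) + 13938*(-1/28401) = 22690/11401 - 4646/9467 = 161837184/107933267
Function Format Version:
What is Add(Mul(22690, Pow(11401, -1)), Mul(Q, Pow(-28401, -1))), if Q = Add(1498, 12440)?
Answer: Rational(161837184, 107933267) ≈ 1.4994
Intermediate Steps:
Q = 13938
Add(Mul(22690, Pow(11401, -1)), Mul(Q, Pow(-28401, -1))) = Add(Mul(22690, Pow(11401, -1)), Mul(13938, Pow(-28401, -1))) = Add(Mul(22690, Rational(1, 11401)), Mul(13938, Rational(-1, 28401))) = Add(Rational(22690, 11401), Rational(-4646, 9467)) = Rational(161837184, 107933267)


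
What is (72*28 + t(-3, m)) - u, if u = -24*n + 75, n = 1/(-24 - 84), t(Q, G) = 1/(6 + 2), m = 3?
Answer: 139745/72 ≈ 1940.9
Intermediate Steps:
t(Q, G) = 1/8
n = -1/108 (n = 1/(-108) = -1/108 ≈ -0.0092593)
u = 677/9 (u = -24*(-1/108) + 75 = 2/9 + 75 = 677/9 ≈ 75.222)
(72*28 + t(-3, m)) - u = (72*28 + 1/8) - 1*677/9 = (2016 + 1/8) - 677/9 = 16129/8 - 677/9 = 139745/72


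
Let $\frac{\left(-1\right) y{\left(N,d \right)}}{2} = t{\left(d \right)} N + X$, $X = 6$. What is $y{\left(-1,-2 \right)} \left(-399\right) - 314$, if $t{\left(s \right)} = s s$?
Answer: $1282$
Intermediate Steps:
$t{\left(s \right)} = s^{2}$
$y{\left(N,d \right)} = -12 - 2 N d^{2}$ ($y{\left(N,d \right)} = - 2 \left(d^{2} N + 6\right) = - 2 \left(N d^{2} + 6\right) = - 2 \left(6 + N d^{2}\right) = -12 - 2 N d^{2}$)
$y{\left(-1,-2 \right)} \left(-399\right) - 314 = \left(-12 - - 2 \left(-2\right)^{2}\right) \left(-399\right) - 314 = \left(-12 - \left(-2\right) 4\right) \left(-399\right) - 314 = \left(-12 + 8\right) \left(-399\right) - 314 = \left(-4\right) \left(-399\right) - 314 = 1596 - 314 = 1282$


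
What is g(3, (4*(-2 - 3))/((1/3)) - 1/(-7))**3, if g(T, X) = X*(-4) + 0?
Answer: 4707843776/343 ≈ 1.3725e+7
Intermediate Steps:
g(T, X) = -4*X (g(T, X) = -4*X + 0 = -4*X)
g(3, (4*(-2 - 3))/((1/3)) - 1/(-7))**3 = (-4*((4*(-2 - 3))/((1/3)) - 1/(-7)))**3 = (-4*((4*(-5))/((1*(1/3))) - 1*(-1/7)))**3 = (-4*(-20/1/3 + 1/7))**3 = (-4*(-20*3 + 1/7))**3 = (-4*(-60 + 1/7))**3 = (-4*(-419/7))**3 = (1676/7)**3 = 4707843776/343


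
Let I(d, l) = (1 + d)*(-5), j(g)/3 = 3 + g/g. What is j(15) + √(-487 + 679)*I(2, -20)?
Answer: 12 - 120*√3 ≈ -195.85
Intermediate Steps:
j(g) = 12 (j(g) = 3*(3 + g/g) = 3*(3 + 1) = 3*4 = 12)
I(d, l) = -5 - 5*d
j(15) + √(-487 + 679)*I(2, -20) = 12 + √(-487 + 679)*(-5 - 5*2) = 12 + √192*(-5 - 10) = 12 + (8*√3)*(-15) = 12 - 120*√3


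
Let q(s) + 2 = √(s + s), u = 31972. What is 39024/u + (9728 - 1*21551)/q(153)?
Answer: -93028083/1206943 - 35469*√34/302 ≈ -761.91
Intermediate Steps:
q(s) = -2 + √2*√s (q(s) = -2 + √(s + s) = -2 + √(2*s) = -2 + √2*√s)
39024/u + (9728 - 1*21551)/q(153) = 39024/31972 + (9728 - 1*21551)/(-2 + √2*√153) = 39024*(1/31972) + (9728 - 21551)/(-2 + √2*(3*√17)) = 9756/7993 - 11823/(-2 + 3*√34)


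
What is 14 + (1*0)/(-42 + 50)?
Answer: 14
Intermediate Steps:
14 + (1*0)/(-42 + 50) = 14 + 0/8 = 14 + 0*(⅛) = 14 + 0 = 14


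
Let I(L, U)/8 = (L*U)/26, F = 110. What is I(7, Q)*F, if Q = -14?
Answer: -43120/13 ≈ -3316.9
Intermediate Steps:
I(L, U) = 4*L*U/13 (I(L, U) = 8*((L*U)/26) = 8*((L*U)*(1/26)) = 8*(L*U/26) = 4*L*U/13)
I(7, Q)*F = ((4/13)*7*(-14))*110 = -392/13*110 = -43120/13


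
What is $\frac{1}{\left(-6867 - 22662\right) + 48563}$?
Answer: $\frac{1}{19034} \approx 5.2538 \cdot 10^{-5}$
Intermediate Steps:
$\frac{1}{\left(-6867 - 22662\right) + 48563} = \frac{1}{-29529 + 48563} = \frac{1}{19034}$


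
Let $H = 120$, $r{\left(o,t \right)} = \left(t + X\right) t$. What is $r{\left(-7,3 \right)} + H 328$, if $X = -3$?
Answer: $39360$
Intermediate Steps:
$r{\left(o,t \right)} = t \left(-3 + t\right)$ ($r{\left(o,t \right)} = \left(t - 3\right) t = \left(-3 + t\right) t = t \left(-3 + t\right)$)
$r{\left(-7,3 \right)} + H 328 = 3 \left(-3 + 3\right) + 120 \cdot 328 = 3 \cdot 0 + 39360 = 0 + 39360 = 39360$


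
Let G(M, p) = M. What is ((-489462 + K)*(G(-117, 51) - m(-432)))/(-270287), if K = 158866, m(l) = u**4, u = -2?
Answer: -43969268/270287 ≈ -162.68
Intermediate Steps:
m(l) = 16 (m(l) = (-2)**4 = 16)
((-489462 + K)*(G(-117, 51) - m(-432)))/(-270287) = ((-489462 + 158866)*(-117 - 1*16))/(-270287) = -330596*(-117 - 16)*(-1/270287) = -330596*(-133)*(-1/270287) = 43969268*(-1/270287) = -43969268/270287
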